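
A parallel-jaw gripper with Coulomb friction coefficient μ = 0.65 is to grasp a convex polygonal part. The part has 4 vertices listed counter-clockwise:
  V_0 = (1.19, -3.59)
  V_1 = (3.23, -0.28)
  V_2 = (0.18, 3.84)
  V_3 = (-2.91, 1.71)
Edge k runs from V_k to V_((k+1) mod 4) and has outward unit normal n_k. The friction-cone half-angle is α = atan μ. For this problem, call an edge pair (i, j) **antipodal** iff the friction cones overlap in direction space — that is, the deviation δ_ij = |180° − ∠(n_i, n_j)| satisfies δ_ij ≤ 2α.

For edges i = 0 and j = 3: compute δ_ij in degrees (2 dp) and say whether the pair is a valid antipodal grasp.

δ = 69.37°, invalid

α = atan 0.65 = 33.02°;  2α = 66.05°
edge 0: e_0 = (+2.04, +3.31);  n_0 = (+0.8513, -0.5247)
edge 3: e_3 = (+4.10, -5.30);  n_3 = (-0.7910, -0.6119)
∠(n_0, n_3) = 110.63°
δ = |180° − 110.63°| = 69.37°
69.37° > 2α = 66.05°  →  invalid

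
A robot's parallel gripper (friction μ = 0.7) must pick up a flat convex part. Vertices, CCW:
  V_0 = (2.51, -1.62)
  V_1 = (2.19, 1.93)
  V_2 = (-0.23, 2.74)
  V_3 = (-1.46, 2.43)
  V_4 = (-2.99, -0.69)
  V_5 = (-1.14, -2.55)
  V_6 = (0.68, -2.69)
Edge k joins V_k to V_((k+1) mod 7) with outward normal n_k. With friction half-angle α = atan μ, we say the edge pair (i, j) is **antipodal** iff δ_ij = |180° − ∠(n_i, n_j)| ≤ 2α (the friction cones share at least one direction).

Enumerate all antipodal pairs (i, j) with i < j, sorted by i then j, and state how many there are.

α = atan 0.7 = 34.99°;  2α = 69.98°
n_0 = (+0.9960, +0.0898)
n_1 = (+0.3174, +0.9483)
n_2 = (-0.2444, +0.9697)
n_3 = (-0.8979, +0.4403)
n_4 = (-0.7090, -0.7052)
n_5 = (-0.0767, -0.9971)
n_6 = (+0.5048, -0.8633)
  (0,1): δ = 113.66°  ·
  (0,2): δ = 81.00°  ·
  (0,3): δ = 31.27°  ✓
  (0,4): δ = 39.69°  ✓
  (0,5): δ = 80.45°  ·
  (0,6): δ = 115.16°  ·
  (1,2): δ = 147.35°  ·
  (1,3): δ = 97.62°  ·
  (1,4): δ = 26.65°  ✓
  (1,5): δ = 14.11°  ✓
  (1,6): δ = 48.82°  ✓
  (2,3): δ = 130.27°  ·
  (2,4): δ = 59.30°  ✓
  (2,5): δ = 18.54°  ✓
  (2,6): δ = 16.17°  ✓
  (3,4): δ = 109.03°  ·
  (3,5): δ = 68.28°  ✓
  (3,6): δ = 33.56°  ✓
  (4,5): δ = 139.24°  ·
  (4,6): δ = 104.53°  ·
  (5,6): δ = 145.29°  ·
antipodal pairs: 10

count = 10; pairs: (0,3), (0,4), (1,4), (1,5), (1,6), (2,4), (2,5), (2,6), (3,5), (3,6)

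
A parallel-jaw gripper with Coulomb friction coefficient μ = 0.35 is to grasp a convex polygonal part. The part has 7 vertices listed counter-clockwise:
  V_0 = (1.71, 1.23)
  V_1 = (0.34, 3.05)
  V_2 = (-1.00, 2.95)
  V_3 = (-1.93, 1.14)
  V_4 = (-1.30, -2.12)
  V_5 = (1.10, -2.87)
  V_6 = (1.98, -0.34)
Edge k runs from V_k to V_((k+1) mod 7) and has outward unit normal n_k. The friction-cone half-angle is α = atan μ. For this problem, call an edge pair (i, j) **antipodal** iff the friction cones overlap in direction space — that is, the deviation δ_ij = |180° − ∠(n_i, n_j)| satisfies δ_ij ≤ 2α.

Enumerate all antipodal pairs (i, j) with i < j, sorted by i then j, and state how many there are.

α = atan 0.35 = 19.29°;  2α = 38.58°
n_0 = (+0.7989, +0.6014)
n_1 = (-0.0744, +0.9972)
n_2 = (-0.8895, +0.4570)
n_3 = (-0.9818, -0.1897)
n_4 = (-0.2983, -0.9545)
n_5 = (+0.9445, -0.3285)
n_6 = (+0.9855, +0.1695)
  (0,1): δ = 122.70°  ·
  (0,2): δ = 64.17°  ·
  (0,3): δ = 26.03°  ✓
  (0,4): δ = 35.68°  ✓
  (0,5): δ = 123.85°  ·
  (0,6): δ = 152.79°  ·
  (1,2): δ = 121.46°  ·
  (1,3): δ = 83.33°  ·
  (1,4): δ = 21.62°  ✓
  (1,5): δ = 66.55°  ·
  (1,6): δ = 95.49°  ·
  (2,3): δ = 141.87°  ·
  (2,4): δ = 80.16°  ·
  (2,5): δ = 8.02°  ✓
  (2,6): δ = 36.95°  ✓
  (3,4): δ = 118.29°  ·
  (3,5): δ = 30.12°  ✓
  (3,6): δ = 1.18°  ✓
  (4,5): δ = 91.82°  ·
  (4,6): δ = 62.89°  ·
  (5,6): δ = 151.06°  ·
antipodal pairs: 7

count = 7; pairs: (0,3), (0,4), (1,4), (2,5), (2,6), (3,5), (3,6)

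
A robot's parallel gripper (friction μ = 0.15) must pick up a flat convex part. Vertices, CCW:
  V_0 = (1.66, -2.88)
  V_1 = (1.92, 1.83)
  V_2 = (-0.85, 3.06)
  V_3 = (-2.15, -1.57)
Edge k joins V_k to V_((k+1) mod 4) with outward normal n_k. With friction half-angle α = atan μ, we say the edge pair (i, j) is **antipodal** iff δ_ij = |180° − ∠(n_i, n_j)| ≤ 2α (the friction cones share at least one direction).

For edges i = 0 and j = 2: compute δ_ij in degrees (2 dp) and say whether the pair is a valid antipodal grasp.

α = atan 0.15 = 8.53°;  2α = 17.06°
edge 0: e_0 = (+0.26, +4.71);  n_0 = (+0.9985, -0.0551)
edge 2: e_2 = (-1.30, -4.63);  n_2 = (-0.9628, +0.2703)
∠(n_0, n_2) = 167.48°
δ = |180° − 167.48°| = 12.52°
12.52° ≤ 2α = 17.06°  →  valid

δ = 12.52°, valid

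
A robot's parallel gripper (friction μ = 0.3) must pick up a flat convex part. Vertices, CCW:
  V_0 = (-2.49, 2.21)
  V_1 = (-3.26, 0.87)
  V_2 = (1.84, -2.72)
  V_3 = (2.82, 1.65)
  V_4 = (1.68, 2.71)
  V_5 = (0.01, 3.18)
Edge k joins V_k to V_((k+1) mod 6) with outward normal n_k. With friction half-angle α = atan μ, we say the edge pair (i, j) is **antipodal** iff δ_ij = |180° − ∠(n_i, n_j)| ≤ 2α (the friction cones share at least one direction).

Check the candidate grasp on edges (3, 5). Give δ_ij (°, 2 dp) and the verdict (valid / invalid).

δ = 115.88°, invalid

α = atan 0.3 = 16.70°;  2α = 33.40°
edge 3: e_3 = (-1.14, +1.06);  n_3 = (+0.6809, +0.7323)
edge 5: e_5 = (-2.50, -0.97);  n_5 = (-0.3617, +0.9323)
∠(n_3, n_5) = 64.12°
δ = |180° − 64.12°| = 115.88°
115.88° > 2α = 33.40°  →  invalid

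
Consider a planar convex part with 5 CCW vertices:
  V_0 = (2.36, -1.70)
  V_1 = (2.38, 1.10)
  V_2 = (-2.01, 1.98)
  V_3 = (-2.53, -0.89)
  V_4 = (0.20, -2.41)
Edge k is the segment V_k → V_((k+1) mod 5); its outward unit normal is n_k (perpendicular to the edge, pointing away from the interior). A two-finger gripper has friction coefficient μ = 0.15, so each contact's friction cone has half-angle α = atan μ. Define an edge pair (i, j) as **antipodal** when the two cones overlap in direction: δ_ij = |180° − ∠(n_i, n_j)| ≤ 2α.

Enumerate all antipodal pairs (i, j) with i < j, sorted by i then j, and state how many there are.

count = 1; pairs: (0,2)

α = atan 0.15 = 8.53°;  2α = 17.06°
n_0 = (+1.0000, -0.0071)
n_1 = (+0.1965, +0.9805)
n_2 = (-0.9840, +0.1783)
n_3 = (-0.4865, -0.8737)
n_4 = (+0.3123, -0.9500)
  (0,1): δ = 100.93°  ·
  (0,2): δ = 9.86°  ✓
  (0,3): δ = 61.30°  ·
  (0,4): δ = 108.61°  ·
  (1,2): δ = 88.93°  ·
  (1,3): δ = 17.77°  ·
  (1,4): δ = 29.53°  ·
  (2,3): δ = 108.84°  ·
  (2,4): δ = 61.53°  ·
  (3,4): δ = 132.70°  ·
antipodal pairs: 1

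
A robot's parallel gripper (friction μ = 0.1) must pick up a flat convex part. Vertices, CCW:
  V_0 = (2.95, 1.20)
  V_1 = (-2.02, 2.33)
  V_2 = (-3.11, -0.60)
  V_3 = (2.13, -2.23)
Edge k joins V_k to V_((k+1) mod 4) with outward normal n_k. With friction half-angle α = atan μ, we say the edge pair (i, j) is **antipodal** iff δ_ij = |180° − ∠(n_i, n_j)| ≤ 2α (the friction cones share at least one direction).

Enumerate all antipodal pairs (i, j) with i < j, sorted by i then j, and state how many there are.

α = atan 0.1 = 5.71°;  2α = 11.42°
n_0 = (+0.2217, +0.9751)
n_1 = (-0.9372, +0.3487)
n_2 = (-0.2970, -0.9549)
n_3 = (+0.9726, -0.2325)
  (0,1): δ = 97.60°  ·
  (0,2): δ = 4.47°  ✓
  (0,3): δ = 89.36°  ·
  (1,2): δ = 86.87°  ·
  (1,3): δ = 6.96°  ✓
  (2,3): δ = 86.17°  ·
antipodal pairs: 2

count = 2; pairs: (0,2), (1,3)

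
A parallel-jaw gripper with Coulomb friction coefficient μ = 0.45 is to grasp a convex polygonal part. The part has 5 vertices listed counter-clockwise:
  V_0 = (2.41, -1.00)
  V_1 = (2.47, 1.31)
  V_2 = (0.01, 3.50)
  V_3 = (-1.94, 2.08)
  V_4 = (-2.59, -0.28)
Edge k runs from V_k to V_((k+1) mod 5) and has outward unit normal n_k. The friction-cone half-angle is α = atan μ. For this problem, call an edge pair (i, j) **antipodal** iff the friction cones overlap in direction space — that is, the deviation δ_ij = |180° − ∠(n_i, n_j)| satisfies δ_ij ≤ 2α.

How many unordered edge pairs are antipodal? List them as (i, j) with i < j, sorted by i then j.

α = atan 0.45 = 24.23°;  2α = 48.46°
n_0 = (+0.9997, -0.0260)
n_1 = (+0.6649, +0.7469)
n_2 = (-0.5887, +0.8084)
n_3 = (-0.9641, +0.2655)
n_4 = (-0.1425, -0.9898)
  (0,1): δ = 130.19°  ·
  (0,2): δ = 52.45°  ·
  (0,3): δ = 13.91°  ✓
  (0,4): δ = 83.29°  ·
  (1,2): δ = 102.26°  ·
  (1,3): δ = 63.72°  ·
  (1,4): δ = 33.48°  ✓
  (2,3): δ = 141.46°  ·
  (2,4): δ = 44.26°  ✓
  (3,4): δ = 82.80°  ·
antipodal pairs: 3

count = 3; pairs: (0,3), (1,4), (2,4)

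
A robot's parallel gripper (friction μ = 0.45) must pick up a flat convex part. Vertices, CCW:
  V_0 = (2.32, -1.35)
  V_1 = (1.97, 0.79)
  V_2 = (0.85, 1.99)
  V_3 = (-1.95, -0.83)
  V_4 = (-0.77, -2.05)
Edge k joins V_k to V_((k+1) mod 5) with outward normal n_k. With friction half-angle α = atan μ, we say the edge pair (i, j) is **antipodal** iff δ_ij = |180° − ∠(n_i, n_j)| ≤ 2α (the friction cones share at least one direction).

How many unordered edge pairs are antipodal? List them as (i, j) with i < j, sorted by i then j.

count = 3; pairs: (0,3), (1,3), (2,4)

α = atan 0.45 = 24.23°;  2α = 48.46°
n_0 = (+0.9869, +0.1614)
n_1 = (+0.7311, +0.6823)
n_2 = (-0.7096, +0.7046)
n_3 = (-0.7188, -0.6952)
n_4 = (+0.2209, -0.9753)
  (0,1): δ = 146.26°  ·
  (0,2): δ = 54.08°  ·
  (0,3): δ = 34.76°  ✓
  (0,4): δ = 93.48°  ·
  (1,2): δ = 87.82°  ·
  (1,3): δ = 1.02°  ✓
  (1,4): δ = 59.74°  ·
  (2,3): δ = 91.16°  ·
  (2,4): δ = 32.44°  ✓
  (3,4): δ = 121.28°  ·
antipodal pairs: 3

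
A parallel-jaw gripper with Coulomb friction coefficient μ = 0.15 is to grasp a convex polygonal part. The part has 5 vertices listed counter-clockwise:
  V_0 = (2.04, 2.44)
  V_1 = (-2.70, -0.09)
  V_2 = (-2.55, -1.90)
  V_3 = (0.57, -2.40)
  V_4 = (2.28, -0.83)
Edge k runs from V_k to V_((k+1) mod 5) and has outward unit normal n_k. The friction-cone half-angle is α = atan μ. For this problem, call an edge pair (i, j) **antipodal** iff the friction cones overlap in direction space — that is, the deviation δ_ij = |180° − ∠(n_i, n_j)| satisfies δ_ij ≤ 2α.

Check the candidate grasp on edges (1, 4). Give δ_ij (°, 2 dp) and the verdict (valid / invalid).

δ = 0.54°, valid

α = atan 0.15 = 8.53°;  2α = 17.06°
edge 1: e_1 = (+0.15, -1.81);  n_1 = (-0.9966, -0.0826)
edge 4: e_4 = (-0.24, +3.27);  n_4 = (+0.9973, +0.0732)
∠(n_1, n_4) = 179.46°
δ = |180° − 179.46°| = 0.54°
0.54° ≤ 2α = 17.06°  →  valid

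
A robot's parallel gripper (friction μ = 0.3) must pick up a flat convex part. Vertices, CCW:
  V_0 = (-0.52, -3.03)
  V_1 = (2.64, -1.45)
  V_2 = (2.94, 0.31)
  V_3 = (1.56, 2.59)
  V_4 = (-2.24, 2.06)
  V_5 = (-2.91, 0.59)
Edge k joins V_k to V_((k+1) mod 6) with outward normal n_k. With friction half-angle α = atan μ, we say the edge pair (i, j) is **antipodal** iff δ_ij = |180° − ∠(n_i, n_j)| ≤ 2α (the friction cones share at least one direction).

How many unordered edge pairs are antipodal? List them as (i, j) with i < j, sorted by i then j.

α = atan 0.3 = 16.70°;  2α = 33.40°
n_0 = (+0.4472, -0.8944)
n_1 = (+0.9858, -0.1680)
n_2 = (+0.8555, +0.5178)
n_3 = (-0.1381, +0.9904)
n_4 = (-0.9099, +0.4147)
n_5 = (-0.8345, -0.5510)
  (0,1): δ = 126.24°  ·
  (0,2): δ = 85.38°  ·
  (0,3): δ = 18.63°  ✓
  (0,4): δ = 38.93°  ·
  (0,5): δ = 96.87°  ·
  (1,2): δ = 139.14°  ·
  (1,3): δ = 72.39°  ·
  (1,4): δ = 14.83°  ✓
  (1,5): δ = 43.11°  ·
  (2,3): δ = 113.24°  ·
  (2,4): δ = 55.69°  ·
  (2,5): δ = 2.25°  ✓
  (3,4): δ = 122.44°  ·
  (3,5): δ = 64.51°  ·
  (4,5): δ = 122.06°  ·
antipodal pairs: 3

count = 3; pairs: (0,3), (1,4), (2,5)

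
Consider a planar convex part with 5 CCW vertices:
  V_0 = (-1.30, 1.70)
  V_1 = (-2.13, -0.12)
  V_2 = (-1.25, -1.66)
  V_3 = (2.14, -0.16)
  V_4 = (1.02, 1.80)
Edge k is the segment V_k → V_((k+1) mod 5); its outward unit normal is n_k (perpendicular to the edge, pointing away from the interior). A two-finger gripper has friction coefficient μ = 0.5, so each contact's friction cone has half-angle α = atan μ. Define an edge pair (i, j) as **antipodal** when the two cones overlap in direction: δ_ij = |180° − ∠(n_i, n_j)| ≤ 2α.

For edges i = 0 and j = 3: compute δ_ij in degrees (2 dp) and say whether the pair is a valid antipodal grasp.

α = atan 0.5 = 26.57°;  2α = 53.13°
edge 0: e_0 = (-0.83, -1.82);  n_0 = (-0.9099, +0.4149)
edge 3: e_3 = (-1.12, +1.96);  n_3 = (+0.8682, +0.4961)
∠(n_0, n_3) = 125.74°
δ = |180° − 125.74°| = 54.26°
54.26° > 2α = 53.13°  →  invalid

δ = 54.26°, invalid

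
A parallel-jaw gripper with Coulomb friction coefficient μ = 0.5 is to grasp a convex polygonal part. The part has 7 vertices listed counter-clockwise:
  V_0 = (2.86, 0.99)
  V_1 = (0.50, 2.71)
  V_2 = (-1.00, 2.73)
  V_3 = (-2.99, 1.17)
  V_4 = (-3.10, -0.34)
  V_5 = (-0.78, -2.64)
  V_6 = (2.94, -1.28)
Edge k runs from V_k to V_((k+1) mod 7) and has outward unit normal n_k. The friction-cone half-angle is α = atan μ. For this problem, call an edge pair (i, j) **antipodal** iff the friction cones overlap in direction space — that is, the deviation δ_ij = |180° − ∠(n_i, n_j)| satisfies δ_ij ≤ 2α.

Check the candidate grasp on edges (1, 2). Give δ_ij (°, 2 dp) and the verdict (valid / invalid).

α = atan 0.5 = 26.57°;  2α = 53.13°
edge 1: e_1 = (-1.50, +0.02);  n_1 = (+0.0133, +0.9999)
edge 2: e_2 = (-1.99, -1.56);  n_2 = (-0.6169, +0.7870)
∠(n_1, n_2) = 38.86°
δ = |180° − 38.86°| = 141.14°
141.14° > 2α = 53.13°  →  invalid

δ = 141.14°, invalid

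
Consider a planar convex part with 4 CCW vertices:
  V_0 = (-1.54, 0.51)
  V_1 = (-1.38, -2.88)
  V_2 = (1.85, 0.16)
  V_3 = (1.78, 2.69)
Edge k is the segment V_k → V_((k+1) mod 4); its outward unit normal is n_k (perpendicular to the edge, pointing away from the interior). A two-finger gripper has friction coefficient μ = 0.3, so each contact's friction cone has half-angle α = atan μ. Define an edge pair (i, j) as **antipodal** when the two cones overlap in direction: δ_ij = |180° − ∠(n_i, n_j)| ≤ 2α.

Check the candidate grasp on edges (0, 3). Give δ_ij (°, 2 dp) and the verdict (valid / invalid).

α = atan 0.3 = 16.70°;  2α = 33.40°
edge 0: e_0 = (+0.16, -3.39);  n_0 = (-0.9989, -0.0471)
edge 3: e_3 = (-3.32, -2.18);  n_3 = (-0.5489, +0.8359)
∠(n_0, n_3) = 59.41°
δ = |180° − 59.41°| = 120.59°
120.59° > 2α = 33.40°  →  invalid

δ = 120.59°, invalid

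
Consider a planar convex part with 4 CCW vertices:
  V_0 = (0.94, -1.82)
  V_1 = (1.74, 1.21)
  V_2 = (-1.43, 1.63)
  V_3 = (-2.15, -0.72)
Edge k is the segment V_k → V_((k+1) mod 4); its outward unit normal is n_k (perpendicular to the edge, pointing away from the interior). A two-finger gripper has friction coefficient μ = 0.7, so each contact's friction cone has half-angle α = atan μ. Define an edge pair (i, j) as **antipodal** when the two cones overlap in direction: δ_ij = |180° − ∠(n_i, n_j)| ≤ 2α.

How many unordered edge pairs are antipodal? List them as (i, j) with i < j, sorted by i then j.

count = 2; pairs: (0,2), (1,3)

α = atan 0.7 = 34.99°;  2α = 69.98°
n_0 = (+0.9669, -0.2553)
n_1 = (+0.1313, +0.9913)
n_2 = (-0.9561, +0.2929)
n_3 = (-0.3354, -0.9421)
  (0,1): δ = 82.76°  ·
  (0,2): δ = 2.24°  ✓
  (0,3): δ = 85.20°  ·
  (1,2): δ = 99.49°  ·
  (1,3): δ = 12.05°  ✓
  (2,3): δ = 92.56°  ·
antipodal pairs: 2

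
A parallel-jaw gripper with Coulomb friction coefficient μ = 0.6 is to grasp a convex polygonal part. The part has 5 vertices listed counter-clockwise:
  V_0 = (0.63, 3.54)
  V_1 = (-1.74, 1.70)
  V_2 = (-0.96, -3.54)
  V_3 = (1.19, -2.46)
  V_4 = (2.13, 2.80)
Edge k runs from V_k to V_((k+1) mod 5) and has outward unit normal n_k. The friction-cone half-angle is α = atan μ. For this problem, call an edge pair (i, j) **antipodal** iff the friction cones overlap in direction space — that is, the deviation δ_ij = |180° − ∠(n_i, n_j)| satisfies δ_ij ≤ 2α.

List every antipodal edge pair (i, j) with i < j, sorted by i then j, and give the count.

count = 5; pairs: (0,2), (0,3), (1,3), (1,4), (2,4)

α = atan 0.6 = 30.96°;  2α = 61.93°
n_0 = (-0.6132, +0.7899)
n_1 = (-0.9891, -0.1472)
n_2 = (+0.4489, -0.8936)
n_3 = (+0.9844, -0.1759)
n_4 = (+0.4424, +0.8968)
  (0,1): δ = 119.36°  ·
  (0,2): δ = 11.15°  ✓
  (0,3): δ = 42.04°  ✓
  (0,4): δ = 115.92°  ·
  (1,2): δ = 71.80°  ·
  (1,3): δ = 18.60°  ✓
  (1,4): δ = 55.27°  ✓
  (2,3): δ = 126.80°  ·
  (2,4): δ = 52.93°  ✓
  (3,4): δ = 106.13°  ·
antipodal pairs: 5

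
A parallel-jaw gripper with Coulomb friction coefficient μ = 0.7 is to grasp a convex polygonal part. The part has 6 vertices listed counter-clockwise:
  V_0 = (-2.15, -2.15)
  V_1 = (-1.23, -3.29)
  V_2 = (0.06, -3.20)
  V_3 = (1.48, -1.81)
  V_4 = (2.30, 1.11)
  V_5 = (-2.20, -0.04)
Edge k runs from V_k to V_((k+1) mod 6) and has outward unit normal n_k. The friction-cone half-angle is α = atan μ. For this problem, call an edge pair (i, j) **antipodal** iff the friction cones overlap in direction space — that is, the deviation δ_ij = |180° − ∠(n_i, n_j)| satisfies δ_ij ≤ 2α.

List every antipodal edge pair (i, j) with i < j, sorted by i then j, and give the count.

count = 7; pairs: (0,3), (0,4), (1,4), (2,4), (2,5), (3,4), (3,5)

α = atan 0.7 = 34.99°;  2α = 69.98°
n_0 = (-0.7782, -0.6280)
n_1 = (+0.0696, -0.9976)
n_2 = (+0.6995, -0.7146)
n_3 = (+0.9628, -0.2704)
n_4 = (-0.2476, +0.9689)
n_5 = (-0.9997, -0.0237)
  (0,1): δ = 124.91°  ·
  (0,2): δ = 84.52°  ·
  (0,3): δ = 54.59°  ✓
  (0,4): δ = 65.43°  ✓
  (0,5): δ = 142.45°  ·
  (1,2): δ = 139.60°  ·
  (1,3): δ = 109.68°  ·
  (1,4): δ = 10.34°  ✓
  (1,5): δ = 87.37°  ·
  (2,3): δ = 150.07°  ·
  (2,4): δ = 30.05°  ✓
  (2,5): δ = 46.97°  ✓
  (3,4): δ = 59.98°  ✓
  (3,5): δ = 17.04°  ✓
  (4,5): δ = 102.98°  ·
antipodal pairs: 7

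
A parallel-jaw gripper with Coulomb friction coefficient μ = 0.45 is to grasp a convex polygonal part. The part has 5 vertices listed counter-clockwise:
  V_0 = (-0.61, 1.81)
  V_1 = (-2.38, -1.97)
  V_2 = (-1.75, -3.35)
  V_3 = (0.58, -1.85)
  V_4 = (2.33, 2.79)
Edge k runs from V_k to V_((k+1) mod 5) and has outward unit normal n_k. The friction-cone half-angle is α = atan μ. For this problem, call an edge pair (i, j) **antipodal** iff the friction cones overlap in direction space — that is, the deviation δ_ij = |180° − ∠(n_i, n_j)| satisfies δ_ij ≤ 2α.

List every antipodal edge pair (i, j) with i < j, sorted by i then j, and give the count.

count = 4; pairs: (0,2), (0,3), (1,3), (2,4)

α = atan 0.45 = 24.23°;  2α = 48.46°
n_0 = (-0.9056, +0.4241)
n_1 = (-0.9097, -0.4153)
n_2 = (+0.5413, -0.8408)
n_3 = (+0.9357, -0.3529)
n_4 = (-0.3162, +0.9487)
  (0,1): δ = 130.37°  ·
  (0,2): δ = 32.14°  ✓
  (0,3): δ = 4.43°  ✓
  (0,4): δ = 133.53°  ·
  (1,2): δ = 81.77°  ·
  (1,3): δ = 45.20°  ✓
  (1,4): δ = 83.90°  ·
  (2,3): δ = 143.44°  ·
  (2,4): δ = 14.34°  ✓
  (3,4): δ = 50.90°  ·
antipodal pairs: 4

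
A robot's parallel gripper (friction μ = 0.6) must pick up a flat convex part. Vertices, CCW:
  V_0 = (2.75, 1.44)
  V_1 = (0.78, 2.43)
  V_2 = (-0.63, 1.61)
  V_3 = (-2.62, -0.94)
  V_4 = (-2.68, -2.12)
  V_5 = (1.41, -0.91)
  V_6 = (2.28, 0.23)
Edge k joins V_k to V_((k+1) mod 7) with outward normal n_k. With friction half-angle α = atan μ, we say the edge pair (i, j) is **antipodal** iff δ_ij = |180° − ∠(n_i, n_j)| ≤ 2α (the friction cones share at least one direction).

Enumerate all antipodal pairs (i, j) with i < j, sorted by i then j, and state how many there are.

count = 9; pairs: (0,4), (1,4), (1,5), (1,6), (2,4), (2,5), (2,6), (3,5), (3,6)

α = atan 0.6 = 30.96°;  2α = 61.93°
n_0 = (+0.4490, +0.8935)
n_1 = (-0.5027, +0.8644)
n_2 = (-0.7884, +0.6152)
n_3 = (-0.9987, +0.0508)
n_4 = (+0.2837, -0.9589)
n_5 = (+0.7950, -0.6067)
n_6 = (+0.9321, -0.3621)
  (0,1): δ = 123.14°  ·
  (0,2): δ = 101.29°  ·
  (0,3): δ = 66.23°  ·
  (0,4): δ = 43.16°  ✓
  (0,5): δ = 79.33°  ·
  (0,6): δ = 95.45°  ·
  (1,2): δ = 158.15°  ·
  (1,3): δ = 123.09°  ·
  (1,4): δ = 13.70°  ✓
  (1,5): δ = 22.47°  ✓
  (1,6): δ = 38.59°  ✓
  (2,3): δ = 144.94°  ·
  (2,4): δ = 35.55°  ✓
  (2,5): δ = 0.62°  ✓
  (2,6): δ = 16.74°  ✓
  (3,4): δ = 70.61°  ·
  (3,5): δ = 34.44°  ✓
  (3,6): δ = 18.32°  ✓
  (4,5): δ = 143.83°  ·
  (4,6): δ = 127.71°  ·
  (5,6): δ = 163.88°  ·
antipodal pairs: 9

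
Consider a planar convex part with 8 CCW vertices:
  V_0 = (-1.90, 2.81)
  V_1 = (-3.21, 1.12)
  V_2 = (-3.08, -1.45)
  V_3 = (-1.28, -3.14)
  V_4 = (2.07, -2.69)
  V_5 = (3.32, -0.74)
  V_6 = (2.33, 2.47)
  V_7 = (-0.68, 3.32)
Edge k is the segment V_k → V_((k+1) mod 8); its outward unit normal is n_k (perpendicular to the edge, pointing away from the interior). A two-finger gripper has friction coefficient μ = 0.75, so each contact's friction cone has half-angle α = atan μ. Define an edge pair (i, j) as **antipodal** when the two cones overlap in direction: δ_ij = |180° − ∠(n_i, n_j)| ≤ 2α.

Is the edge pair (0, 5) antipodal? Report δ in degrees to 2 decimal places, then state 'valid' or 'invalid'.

α = atan 0.75 = 36.87°;  2α = 73.74°
edge 0: e_0 = (-1.31, -1.69);  n_0 = (-0.7904, +0.6126)
edge 5: e_5 = (-0.99, +3.21);  n_5 = (+0.9556, +0.2947)
∠(n_0, n_5) = 125.08°
δ = |180° − 125.08°| = 54.92°
54.92° ≤ 2α = 73.74°  →  valid

δ = 54.92°, valid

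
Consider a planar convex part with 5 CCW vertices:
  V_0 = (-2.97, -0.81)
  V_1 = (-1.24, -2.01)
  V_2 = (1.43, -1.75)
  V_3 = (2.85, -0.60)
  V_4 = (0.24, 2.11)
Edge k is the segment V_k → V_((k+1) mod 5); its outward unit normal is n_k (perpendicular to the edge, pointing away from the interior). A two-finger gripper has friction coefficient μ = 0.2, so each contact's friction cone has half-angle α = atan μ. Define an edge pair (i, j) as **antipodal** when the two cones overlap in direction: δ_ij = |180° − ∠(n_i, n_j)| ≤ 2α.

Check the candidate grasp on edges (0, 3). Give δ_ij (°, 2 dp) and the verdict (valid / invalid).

α = atan 0.2 = 11.31°;  2α = 22.62°
edge 0: e_0 = (+1.73, -1.20);  n_0 = (-0.5700, -0.8217)
edge 3: e_3 = (-2.61, +2.71);  n_3 = (+0.7203, +0.6937)
∠(n_0, n_3) = 168.67°
δ = |180° − 168.67°| = 11.33°
11.33° ≤ 2α = 22.62°  →  valid

δ = 11.33°, valid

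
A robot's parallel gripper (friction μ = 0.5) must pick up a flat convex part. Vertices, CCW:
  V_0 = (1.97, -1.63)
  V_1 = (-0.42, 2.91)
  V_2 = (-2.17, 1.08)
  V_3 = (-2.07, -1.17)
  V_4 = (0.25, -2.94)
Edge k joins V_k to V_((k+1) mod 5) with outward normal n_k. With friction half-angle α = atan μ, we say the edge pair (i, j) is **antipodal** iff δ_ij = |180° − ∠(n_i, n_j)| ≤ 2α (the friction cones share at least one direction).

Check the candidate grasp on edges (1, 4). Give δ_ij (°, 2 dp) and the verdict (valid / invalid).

α = atan 0.5 = 26.57°;  2α = 53.13°
edge 1: e_1 = (-1.75, -1.83);  n_1 = (-0.7227, +0.6911)
edge 4: e_4 = (+1.72, +1.31);  n_4 = (+0.6059, -0.7955)
∠(n_1, n_4) = 171.01°
δ = |180° − 171.01°| = 8.99°
8.99° ≤ 2α = 53.13°  →  valid

δ = 8.99°, valid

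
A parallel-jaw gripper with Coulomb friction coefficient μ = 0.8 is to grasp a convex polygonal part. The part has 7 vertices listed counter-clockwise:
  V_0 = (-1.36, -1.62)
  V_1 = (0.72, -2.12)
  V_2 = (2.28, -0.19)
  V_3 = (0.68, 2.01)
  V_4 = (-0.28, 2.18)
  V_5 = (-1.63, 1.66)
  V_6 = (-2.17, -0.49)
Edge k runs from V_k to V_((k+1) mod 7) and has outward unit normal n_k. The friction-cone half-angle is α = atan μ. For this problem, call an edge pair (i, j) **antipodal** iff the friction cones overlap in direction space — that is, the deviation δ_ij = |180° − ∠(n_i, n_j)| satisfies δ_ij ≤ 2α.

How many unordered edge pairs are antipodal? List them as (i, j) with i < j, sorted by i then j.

count = 11; pairs: (0,2), (0,3), (0,4), (1,3), (1,4), (1,5), (1,6), (2,5), (2,6), (3,6), (4,6)

α = atan 0.8 = 38.66°;  2α = 77.32°
n_0 = (-0.2337, -0.9723)
n_1 = (+0.7777, -0.6286)
n_2 = (+0.8087, +0.5882)
n_3 = (+0.1744, +0.9847)
n_4 = (-0.3594, +0.9332)
n_5 = (-0.9699, +0.2436)
n_6 = (-0.8128, -0.5826)
  (0,1): δ = 115.43°  ·
  (0,2): δ = 40.46°  ✓
  (0,3): δ = 3.47°  ✓
  (0,4): δ = 34.58°  ✓
  (0,5): δ = 89.42°  ·
  (0,6): δ = 139.15°  ·
  (1,2): δ = 105.02°  ·
  (1,3): δ = 61.09°  ✓
  (1,4): δ = 29.99°  ✓
  (1,5): δ = 24.85°  ✓
  (1,6): δ = 74.58°  ✓
  (2,3): δ = 136.07°  ·
  (2,4): δ = 104.96°  ·
  (2,5): δ = 50.13°  ✓
  (2,6): δ = 0.39°  ✓
  (3,4): δ = 148.89°  ·
  (3,5): δ = 94.06°  ·
  (3,6): δ = 44.32°  ✓
  (4,5): δ = 125.16°  ·
  (4,6): δ = 75.43°  ✓
  (5,6): δ = 130.27°  ·
antipodal pairs: 11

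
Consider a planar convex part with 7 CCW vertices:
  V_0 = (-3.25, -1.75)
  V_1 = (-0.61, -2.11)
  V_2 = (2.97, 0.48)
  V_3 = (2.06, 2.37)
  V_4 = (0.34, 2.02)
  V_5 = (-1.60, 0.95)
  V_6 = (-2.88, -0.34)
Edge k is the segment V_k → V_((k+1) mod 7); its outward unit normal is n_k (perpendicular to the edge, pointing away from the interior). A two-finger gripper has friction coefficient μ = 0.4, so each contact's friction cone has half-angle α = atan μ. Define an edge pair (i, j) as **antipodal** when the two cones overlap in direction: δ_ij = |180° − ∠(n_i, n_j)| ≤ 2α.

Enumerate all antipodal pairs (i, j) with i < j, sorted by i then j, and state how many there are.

count = 7; pairs: (0,3), (0,4), (1,3), (1,4), (1,5), (1,6), (2,6)

α = atan 0.4 = 21.80°;  2α = 43.60°
n_0 = (-0.1351, -0.9908)
n_1 = (+0.5862, -0.8102)
n_2 = (+0.9010, +0.4338)
n_3 = (-0.1994, +0.9799)
n_4 = (-0.4830, +0.8756)
n_5 = (-0.7099, +0.7044)
n_6 = (-0.9673, +0.2538)
  (0,1): δ = 136.35°  ·
  (0,2): δ = 56.52°  ·
  (0,3): δ = 19.27°  ✓
  (0,4): δ = 36.64°  ✓
  (0,5): δ = 52.99°  ·
  (0,6): δ = 83.06°  ·
  (1,2): δ = 100.17°  ·
  (1,3): δ = 24.38°  ✓
  (1,4): δ = 7.01°  ✓
  (1,5): δ = 9.34°  ✓
  (1,6): δ = 39.41°  ✓
  (2,3): δ = 104.21°  ·
  (2,4): δ = 86.83°  ·
  (2,5): δ = 70.49°  ·
  (2,6): δ = 40.41°  ✓
  (3,4): δ = 162.62°  ·
  (3,5): δ = 146.28°  ·
  (3,6): δ = 116.21°  ·
  (4,5): δ = 163.66°  ·
  (4,6): δ = 133.58°  ·
  (5,6): δ = 149.93°  ·
antipodal pairs: 7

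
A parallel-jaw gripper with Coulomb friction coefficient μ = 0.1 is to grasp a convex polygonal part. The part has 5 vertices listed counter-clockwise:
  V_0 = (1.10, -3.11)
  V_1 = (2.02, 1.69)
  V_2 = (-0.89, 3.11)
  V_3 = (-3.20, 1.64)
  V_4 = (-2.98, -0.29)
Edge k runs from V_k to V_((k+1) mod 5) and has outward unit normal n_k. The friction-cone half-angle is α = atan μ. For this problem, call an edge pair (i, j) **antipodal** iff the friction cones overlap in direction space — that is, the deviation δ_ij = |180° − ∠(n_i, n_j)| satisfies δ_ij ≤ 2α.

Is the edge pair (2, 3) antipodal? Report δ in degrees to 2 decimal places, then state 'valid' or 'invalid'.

δ = 115.97°, invalid

α = atan 0.1 = 5.71°;  2α = 11.42°
edge 2: e_2 = (-2.31, -1.47);  n_2 = (-0.5369, +0.8437)
edge 3: e_3 = (+0.22, -1.93);  n_3 = (-0.9936, -0.1133)
∠(n_2, n_3) = 64.03°
δ = |180° − 64.03°| = 115.97°
115.97° > 2α = 11.42°  →  invalid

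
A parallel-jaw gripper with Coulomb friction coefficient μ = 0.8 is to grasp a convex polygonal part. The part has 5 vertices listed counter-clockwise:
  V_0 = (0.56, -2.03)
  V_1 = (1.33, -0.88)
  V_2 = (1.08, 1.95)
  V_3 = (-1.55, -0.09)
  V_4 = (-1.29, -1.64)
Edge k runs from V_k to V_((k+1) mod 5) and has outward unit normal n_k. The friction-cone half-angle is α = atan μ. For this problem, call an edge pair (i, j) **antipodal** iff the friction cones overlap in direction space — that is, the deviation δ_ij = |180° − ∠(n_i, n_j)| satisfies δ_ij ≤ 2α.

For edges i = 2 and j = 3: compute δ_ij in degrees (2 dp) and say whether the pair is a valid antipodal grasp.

α = atan 0.8 = 38.66°;  2α = 77.32°
edge 2: e_2 = (-2.63, -2.04);  n_2 = (-0.6129, +0.7902)
edge 3: e_3 = (+0.26, -1.55);  n_3 = (-0.9862, -0.1654)
∠(n_2, n_3) = 61.72°
δ = |180° − 61.72°| = 118.28°
118.28° > 2α = 77.32°  →  invalid

δ = 118.28°, invalid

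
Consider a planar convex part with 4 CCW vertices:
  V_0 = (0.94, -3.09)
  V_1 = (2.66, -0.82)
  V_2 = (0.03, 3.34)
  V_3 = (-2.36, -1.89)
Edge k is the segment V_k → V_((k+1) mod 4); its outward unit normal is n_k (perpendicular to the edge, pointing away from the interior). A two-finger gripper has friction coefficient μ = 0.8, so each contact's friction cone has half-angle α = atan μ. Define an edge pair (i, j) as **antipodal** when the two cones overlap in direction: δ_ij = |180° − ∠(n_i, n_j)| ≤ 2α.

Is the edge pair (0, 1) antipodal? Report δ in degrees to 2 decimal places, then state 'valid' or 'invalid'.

α = atan 0.8 = 38.66°;  2α = 77.32°
edge 0: e_0 = (+1.72, +2.27);  n_0 = (+0.7970, -0.6039)
edge 1: e_1 = (-2.63, +4.16);  n_1 = (+0.8452, +0.5344)
∠(n_0, n_1) = 69.45°
δ = |180° − 69.45°| = 110.55°
110.55° > 2α = 77.32°  →  invalid

δ = 110.55°, invalid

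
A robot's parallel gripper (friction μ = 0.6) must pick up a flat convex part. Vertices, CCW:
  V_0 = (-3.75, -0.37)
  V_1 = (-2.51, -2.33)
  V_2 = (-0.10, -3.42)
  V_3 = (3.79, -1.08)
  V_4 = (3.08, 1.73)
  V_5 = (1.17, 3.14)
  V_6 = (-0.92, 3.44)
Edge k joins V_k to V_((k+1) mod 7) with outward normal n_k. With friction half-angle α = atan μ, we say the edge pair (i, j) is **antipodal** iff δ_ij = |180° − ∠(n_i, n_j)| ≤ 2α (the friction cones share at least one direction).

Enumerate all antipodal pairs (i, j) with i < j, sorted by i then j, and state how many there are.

count = 9; pairs: (0,3), (0,4), (0,5), (1,3), (1,4), (1,5), (2,5), (2,6), (3,6)

α = atan 0.6 = 30.96°;  2α = 61.93°
n_0 = (-0.8451, -0.5346)
n_1 = (-0.4121, -0.9111)
n_2 = (+0.5155, -0.8569)
n_3 = (+0.9695, +0.2450)
n_4 = (+0.5939, +0.8045)
n_5 = (+0.1421, +0.9899)
n_6 = (-0.8028, +0.5963)
  (0,1): δ = 146.66°  ·
  (0,2): δ = 91.29°  ·
  (0,3): δ = 18.14°  ✓
  (0,4): δ = 21.24°  ✓
  (0,5): δ = 49.51°  ✓
  (0,6): δ = 111.08°  ·
  (1,2): δ = 124.63°  ·
  (1,3): δ = 51.48°  ✓
  (1,4): δ = 12.10°  ✓
  (1,5): δ = 16.17°  ✓
  (1,6): δ = 77.73°  ·
  (2,3): δ = 106.85°  ·
  (2,4): δ = 67.46°  ·
  (2,5): δ = 39.20°  ✓
  (2,6): δ = 22.37°  ✓
  (3,4): δ = 140.62°  ·
  (3,5): δ = 112.35°  ·
  (3,6): δ = 50.78°  ✓
  (4,5): δ = 151.73°  ·
  (4,6): δ = 90.17°  ·
  (5,6): δ = 118.44°  ·
antipodal pairs: 9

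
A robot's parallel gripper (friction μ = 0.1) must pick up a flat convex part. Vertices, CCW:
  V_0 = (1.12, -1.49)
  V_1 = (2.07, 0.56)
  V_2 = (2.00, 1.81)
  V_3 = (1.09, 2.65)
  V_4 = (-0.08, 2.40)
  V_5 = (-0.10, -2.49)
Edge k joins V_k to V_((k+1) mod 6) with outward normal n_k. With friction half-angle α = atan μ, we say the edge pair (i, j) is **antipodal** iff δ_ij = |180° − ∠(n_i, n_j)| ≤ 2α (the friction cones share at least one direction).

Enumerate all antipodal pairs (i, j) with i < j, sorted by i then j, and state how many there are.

count = 1; pairs: (1,4)

α = atan 0.1 = 5.71°;  2α = 11.42°
n_0 = (+0.9073, -0.4205)
n_1 = (+0.9984, +0.0559)
n_2 = (+0.6783, +0.7348)
n_3 = (-0.2090, +0.9779)
n_4 = (-1.0000, +0.0041)
n_5 = (+0.6339, -0.7734)
  (0,1): δ = 151.93°  ·
  (0,2): δ = 107.85°  ·
  (0,3): δ = 53.07°  ·
  (0,4): δ = 24.63°  ·
  (0,5): δ = 154.20°  ·
  (1,2): δ = 135.91°  ·
  (1,3): δ = 81.14°  ·
  (1,4): δ = 3.44°  ✓
  (1,5): δ = 126.14°  ·
  (2,3): δ = 125.23°  ·
  (2,4): δ = 47.52°  ·
  (2,5): δ = 82.05°  ·
  (3,4): δ = 102.30°  ·
  (3,5): δ = 27.28°  ·
  (4,5): δ = 50.43°  ·
antipodal pairs: 1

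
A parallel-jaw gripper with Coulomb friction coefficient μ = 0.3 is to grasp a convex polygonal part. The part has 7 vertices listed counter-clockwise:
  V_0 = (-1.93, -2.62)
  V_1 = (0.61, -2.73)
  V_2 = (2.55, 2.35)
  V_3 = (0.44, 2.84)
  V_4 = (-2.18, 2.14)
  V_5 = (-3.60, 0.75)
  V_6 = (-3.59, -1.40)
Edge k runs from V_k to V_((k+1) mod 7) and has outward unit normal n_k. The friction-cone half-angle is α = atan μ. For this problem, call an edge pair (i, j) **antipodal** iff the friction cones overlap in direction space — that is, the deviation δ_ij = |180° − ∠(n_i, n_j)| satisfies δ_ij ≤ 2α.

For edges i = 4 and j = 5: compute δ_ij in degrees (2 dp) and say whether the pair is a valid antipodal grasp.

α = atan 0.3 = 16.70°;  2α = 33.40°
edge 4: e_4 = (-1.42, -1.39);  n_4 = (-0.6995, +0.7146)
edge 5: e_5 = (+0.01, -2.15);  n_5 = (-1.0000, -0.0047)
∠(n_4, n_5) = 45.88°
δ = |180° − 45.88°| = 134.12°
134.12° > 2α = 33.40°  →  invalid

δ = 134.12°, invalid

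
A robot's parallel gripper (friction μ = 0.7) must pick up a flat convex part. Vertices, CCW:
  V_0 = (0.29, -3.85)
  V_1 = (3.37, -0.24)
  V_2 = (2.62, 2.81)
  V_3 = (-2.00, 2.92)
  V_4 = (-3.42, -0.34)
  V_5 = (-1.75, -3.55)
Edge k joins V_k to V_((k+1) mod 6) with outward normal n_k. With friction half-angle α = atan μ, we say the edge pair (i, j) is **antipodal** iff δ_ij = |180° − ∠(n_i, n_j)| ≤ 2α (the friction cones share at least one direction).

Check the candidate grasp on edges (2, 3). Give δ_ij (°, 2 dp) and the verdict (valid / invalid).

δ = 112.17°, invalid

α = atan 0.7 = 34.99°;  2α = 69.98°
edge 2: e_2 = (-4.62, +0.11);  n_2 = (+0.0238, +0.9997)
edge 3: e_3 = (-1.42, -3.26);  n_3 = (-0.9168, +0.3993)
∠(n_2, n_3) = 67.83°
δ = |180° − 67.83°| = 112.17°
112.17° > 2α = 69.98°  →  invalid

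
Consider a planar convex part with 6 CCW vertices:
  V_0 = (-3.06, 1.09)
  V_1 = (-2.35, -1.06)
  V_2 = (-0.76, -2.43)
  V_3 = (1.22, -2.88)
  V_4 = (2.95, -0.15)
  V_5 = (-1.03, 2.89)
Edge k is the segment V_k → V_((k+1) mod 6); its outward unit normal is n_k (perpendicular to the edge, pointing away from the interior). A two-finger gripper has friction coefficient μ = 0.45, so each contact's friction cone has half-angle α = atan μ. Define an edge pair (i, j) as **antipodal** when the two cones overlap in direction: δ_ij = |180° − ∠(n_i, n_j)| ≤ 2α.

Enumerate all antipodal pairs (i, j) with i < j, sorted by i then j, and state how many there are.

α = atan 0.45 = 24.23°;  2α = 48.46°
n_0 = (-0.9496, -0.3136)
n_1 = (-0.6528, -0.7576)
n_2 = (-0.2216, -0.9751)
n_3 = (+0.8447, -0.5353)
n_4 = (+0.6070, +0.7947)
n_5 = (-0.6634, +0.7482)
  (0,1): δ = 149.02°  ·
  (0,2): δ = 121.08°  ·
  (0,3): δ = 50.64°  ·
  (0,4): δ = 34.35°  ✓
  (0,5): δ = 113.29°  ·
  (1,2): δ = 152.05°  ·
  (1,3): δ = 81.61°  ·
  (1,4): δ = 3.38°  ✓
  (1,5): δ = 82.31°  ·
  (2,3): δ = 109.56°  ·
  (2,4): δ = 24.57°  ✓
  (2,5): δ = 54.37°  ·
  (3,4): δ = 95.01°  ·
  (3,5): δ = 16.07°  ✓
  (4,5): δ = 101.06°  ·
antipodal pairs: 4

count = 4; pairs: (0,4), (1,4), (2,4), (3,5)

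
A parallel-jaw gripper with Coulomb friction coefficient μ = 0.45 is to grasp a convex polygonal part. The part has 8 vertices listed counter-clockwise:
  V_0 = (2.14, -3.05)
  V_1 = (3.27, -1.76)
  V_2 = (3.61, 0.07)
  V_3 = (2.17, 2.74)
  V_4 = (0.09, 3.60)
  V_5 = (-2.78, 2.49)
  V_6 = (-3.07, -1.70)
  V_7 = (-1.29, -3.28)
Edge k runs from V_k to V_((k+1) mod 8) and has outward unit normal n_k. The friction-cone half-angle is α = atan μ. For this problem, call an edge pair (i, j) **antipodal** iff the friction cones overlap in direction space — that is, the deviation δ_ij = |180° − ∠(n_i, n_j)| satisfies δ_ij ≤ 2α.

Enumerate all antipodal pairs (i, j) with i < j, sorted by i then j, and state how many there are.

count = 8; pairs: (0,4), (0,5), (1,5), (2,5), (2,6), (3,6), (3,7), (4,7)

α = atan 0.45 = 24.23°;  2α = 48.46°
n_0 = (+0.7522, -0.6589)
n_1 = (+0.9832, -0.1827)
n_2 = (+0.8802, +0.4747)
n_3 = (+0.3821, +0.9241)
n_4 = (-0.3607, +0.9327)
n_5 = (-0.9976, +0.0690)
n_6 = (-0.6638, -0.7479)
n_7 = (+0.0669, -0.9978)
  (0,1): δ = 149.31°  ·
  (0,2): δ = 110.44°  ·
  (0,3): δ = 71.25°  ·
  (0,4): δ = 27.64°  ✓
  (0,5): δ = 37.26°  ✓
  (0,6): δ = 89.62°  ·
  (0,7): δ = 135.05°  ·
  (1,2): δ = 141.14°  ·
  (1,3): δ = 101.94°  ·
  (1,4): δ = 58.33°  ·
  (1,5): δ = 6.57°  ✓
  (1,6): δ = 58.93°  ·
  (1,7): δ = 104.36°  ·
  (2,3): δ = 140.80°  ·
  (2,4): δ = 97.19°  ·
  (2,5): δ = 32.30°  ✓
  (2,6): δ = 20.07°  ✓
  (2,7): δ = 65.50°  ·
  (3,4): δ = 136.39°  ·
  (3,5): δ = 71.50°  ·
  (3,6): δ = 19.13°  ✓
  (3,7): δ = 26.30°  ✓
  (4,5): δ = 115.10°  ·
  (4,6): δ = 62.74°  ·
  (4,7): δ = 17.31°  ✓
  (5,6): δ = 127.63°  ·
  (5,7): δ = 82.20°  ·
  (6,7): δ = 134.57°  ·
antipodal pairs: 8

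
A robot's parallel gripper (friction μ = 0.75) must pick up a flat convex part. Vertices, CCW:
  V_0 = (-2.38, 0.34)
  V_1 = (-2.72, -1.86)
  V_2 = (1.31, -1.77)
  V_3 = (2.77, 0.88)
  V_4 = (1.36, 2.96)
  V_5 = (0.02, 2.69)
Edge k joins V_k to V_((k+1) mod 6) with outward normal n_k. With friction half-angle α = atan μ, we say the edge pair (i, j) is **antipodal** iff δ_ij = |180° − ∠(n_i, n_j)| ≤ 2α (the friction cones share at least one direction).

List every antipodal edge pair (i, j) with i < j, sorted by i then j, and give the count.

α = atan 0.75 = 36.87°;  2α = 73.74°
n_0 = (-0.9883, +0.1527)
n_1 = (+0.0223, -0.9998)
n_2 = (+0.8759, -0.4826)
n_3 = (+0.8277, +0.5611)
n_4 = (-0.1975, +0.9803)
n_5 = (-0.6996, +0.7145)
  (0,1): δ = 79.94°  ·
  (0,2): δ = 20.07°  ✓
  (0,3): δ = 42.92°  ✓
  (0,4): δ = 110.18°  ·
  (0,5): δ = 143.18°  ·
  (1,2): δ = 120.13°  ·
  (1,3): δ = 57.15°  ✓
  (1,4): δ = 10.11°  ✓
  (1,5): δ = 43.12°  ✓
  (2,3): δ = 117.01°  ·
  (2,4): δ = 49.76°  ✓
  (2,5): δ = 16.75°  ✓
  (3,4): δ = 112.74°  ·
  (3,5): δ = 79.74°  ·
  (4,5): δ = 147.00°  ·
antipodal pairs: 7

count = 7; pairs: (0,2), (0,3), (1,3), (1,4), (1,5), (2,4), (2,5)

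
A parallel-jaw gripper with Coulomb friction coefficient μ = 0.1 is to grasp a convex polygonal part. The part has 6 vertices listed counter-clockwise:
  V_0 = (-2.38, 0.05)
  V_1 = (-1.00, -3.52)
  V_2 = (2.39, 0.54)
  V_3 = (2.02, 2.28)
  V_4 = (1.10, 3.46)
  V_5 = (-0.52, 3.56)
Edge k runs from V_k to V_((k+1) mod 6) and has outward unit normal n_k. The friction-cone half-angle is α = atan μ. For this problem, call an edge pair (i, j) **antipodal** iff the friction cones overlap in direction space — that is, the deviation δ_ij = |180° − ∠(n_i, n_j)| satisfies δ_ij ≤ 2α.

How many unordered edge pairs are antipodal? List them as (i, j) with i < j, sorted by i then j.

count = 1; pairs: (0,2)

α = atan 0.1 = 5.71°;  2α = 11.42°
n_0 = (-0.9327, -0.3606)
n_1 = (+0.7676, -0.6409)
n_2 = (+0.9781, +0.2080)
n_3 = (+0.7886, +0.6149)
n_4 = (+0.0616, +0.9981)
n_5 = (-0.8836, +0.4682)
  (0,1): δ = 61.00°  ·
  (0,2): δ = 9.13°  ✓
  (0,3): δ = 16.81°  ·
  (0,4): δ = 65.33°  ·
  (0,5): δ = 130.95°  ·
  (1,2): δ = 128.13°  ·
  (1,3): δ = 102.20°  ·
  (1,4): δ = 53.67°  ·
  (1,5): δ = 11.94°  ·
  (2,3): δ = 154.06°  ·
  (2,4): δ = 105.54°  ·
  (2,5): δ = 39.92°  ·
  (3,4): δ = 131.47°  ·
  (3,5): δ = 65.86°  ·
  (4,5): δ = 114.39°  ·
antipodal pairs: 1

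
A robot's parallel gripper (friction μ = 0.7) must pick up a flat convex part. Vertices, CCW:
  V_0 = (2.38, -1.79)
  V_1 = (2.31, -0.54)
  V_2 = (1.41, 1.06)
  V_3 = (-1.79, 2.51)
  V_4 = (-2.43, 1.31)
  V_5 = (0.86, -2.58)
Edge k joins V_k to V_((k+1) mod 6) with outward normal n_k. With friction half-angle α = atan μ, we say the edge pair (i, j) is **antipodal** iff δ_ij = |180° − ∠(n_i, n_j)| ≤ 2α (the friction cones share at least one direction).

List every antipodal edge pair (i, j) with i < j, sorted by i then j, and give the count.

α = atan 0.7 = 34.99°;  2α = 69.98°
n_0 = (+0.9984, +0.0559)
n_1 = (+0.8716, +0.4903)
n_2 = (+0.4127, +0.9109)
n_3 = (-0.8824, +0.4706)
n_4 = (-0.7635, -0.6458)
n_5 = (+0.4612, -0.8873)
  (0,1): δ = 153.85°  ·
  (0,2): δ = 117.58°  ·
  (0,3): δ = 31.28°  ✓
  (0,4): δ = 37.02°  ✓
  (0,5): δ = 114.26°  ·
  (1,2): δ = 143.73°  ·
  (1,3): δ = 57.43°  ✓
  (1,4): δ = 10.87°  ✓
  (1,5): δ = 88.10°  ·
  (2,3): δ = 93.70°  ·
  (2,4): δ = 25.40°  ✓
  (2,5): δ = 51.84°  ✓
  (3,4): δ = 111.70°  ·
  (3,5): δ = 34.46°  ✓
  (4,5): δ = 102.76°  ·
antipodal pairs: 7

count = 7; pairs: (0,3), (0,4), (1,3), (1,4), (2,4), (2,5), (3,5)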